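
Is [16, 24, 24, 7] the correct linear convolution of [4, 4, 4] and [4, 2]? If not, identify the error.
Recompute linear convolution of [4, 4, 4] and [4, 2]: y[0] = 4×4 = 16; y[1] = 4×2 + 4×4 = 24; y[2] = 4×2 + 4×4 = 24; y[3] = 4×2 = 8 → [16, 24, 24, 8]. Compare to given [16, 24, 24, 7]: they differ at index 3: given 7, correct 8, so answer: No

No. Error at index 3: given 7, correct 8.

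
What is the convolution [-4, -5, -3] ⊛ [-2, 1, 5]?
y[0] = -4×-2 = 8; y[1] = -4×1 + -5×-2 = 6; y[2] = -4×5 + -5×1 + -3×-2 = -19; y[3] = -5×5 + -3×1 = -28; y[4] = -3×5 = -15

[8, 6, -19, -28, -15]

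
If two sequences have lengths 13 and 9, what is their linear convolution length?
Linear/full convolution length: m + n - 1 = 13 + 9 - 1 = 21

21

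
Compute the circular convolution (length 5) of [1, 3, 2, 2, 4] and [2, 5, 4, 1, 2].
Use y[k] = Σ_j x[j]·h[(k-j) mod 5]. y[0] = 1×2 + 3×2 + 2×1 + 2×4 + 4×5 = 38; y[1] = 1×5 + 3×2 + 2×2 + 2×1 + 4×4 = 33; y[2] = 1×4 + 3×5 + 2×2 + 2×2 + 4×1 = 31; y[3] = 1×1 + 3×4 + 2×5 + 2×2 + 4×2 = 35; y[4] = 1×2 + 3×1 + 2×4 + 2×5 + 4×2 = 31. Result: [38, 33, 31, 35, 31]

[38, 33, 31, 35, 31]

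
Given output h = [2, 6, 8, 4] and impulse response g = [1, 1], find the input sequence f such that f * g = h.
Deconvolve h=[2, 6, 8, 4] by g=[1, 1]. Since g[0]=1, solve forward: f[0] = h[0] / 1 = 2; f[1] = (h[1] - 2×1) / 1 = 4; f[2] = (h[2] - 4×1) / 1 = 4. So f = [2, 4, 4]. Check by forward convolution: h[0] = 2×1 = 2; h[1] = 2×1 + 4×1 = 6; h[2] = 4×1 + 4×1 = 8; h[3] = 4×1 = 4

[2, 4, 4]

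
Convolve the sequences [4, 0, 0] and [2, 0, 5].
y[0] = 4×2 = 8; y[1] = 4×0 + 0×2 = 0; y[2] = 4×5 + 0×0 + 0×2 = 20; y[3] = 0×5 + 0×0 = 0; y[4] = 0×5 = 0

[8, 0, 20, 0, 0]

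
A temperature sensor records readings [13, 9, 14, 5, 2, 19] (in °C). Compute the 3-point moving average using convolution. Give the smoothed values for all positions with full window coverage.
3-point moving average kernel = [1, 1, 1]. Apply in 'valid' mode (full window coverage): avg[0] = (13 + 9 + 14) / 3 = 12.0; avg[1] = (9 + 14 + 5) / 3 = 9.33; avg[2] = (14 + 5 + 2) / 3 = 7.0; avg[3] = (5 + 2 + 19) / 3 = 8.67. Smoothed values: [12.0, 9.33, 7.0, 8.67]

[12.0, 9.33, 7.0, 8.67]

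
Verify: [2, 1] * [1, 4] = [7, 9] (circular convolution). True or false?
Recompute circular convolution of [2, 1] and [1, 4]: y[0] = 2×1 + 1×4 = 6; y[1] = 2×4 + 1×1 = 9 → [6, 9]. Compare to given [7, 9]: they differ at index 0: given 7, correct 6, so answer: No

No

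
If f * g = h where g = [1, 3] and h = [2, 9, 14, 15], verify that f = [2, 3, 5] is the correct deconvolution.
Forward-compute [2, 3, 5] * [1, 3]: h[0] = 2×1 = 2; h[1] = 2×3 + 3×1 = 9; h[2] = 3×3 + 5×1 = 14; h[3] = 5×3 = 15 → [2, 9, 14, 15]. Matches given h = [2, 9, 14, 15], so verified.

Verified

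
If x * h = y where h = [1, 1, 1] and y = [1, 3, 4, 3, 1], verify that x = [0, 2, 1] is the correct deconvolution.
Forward-compute [0, 2, 1] * [1, 1, 1]: y[0] = 0×1 = 0; y[1] = 0×1 + 2×1 = 2; y[2] = 0×1 + 2×1 + 1×1 = 3; y[3] = 2×1 + 1×1 = 3; y[4] = 1×1 = 1 → [0, 2, 3, 3, 1]. Does not match given y = [1, 3, 4, 3, 1].

Not verified. [0, 2, 1] * [1, 1, 1] = [0, 2, 3, 3, 1], which differs from [1, 3, 4, 3, 1] at index 0.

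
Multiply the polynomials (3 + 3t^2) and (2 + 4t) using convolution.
Ascending coefficients: a = [3, 0, 3], b = [2, 4]. c[0] = 3×2 = 6; c[1] = 3×4 + 0×2 = 12; c[2] = 0×4 + 3×2 = 6; c[3] = 3×4 = 12. Result coefficients: [6, 12, 6, 12] → 6 + 12t + 6t^2 + 12t^3

6 + 12t + 6t^2 + 12t^3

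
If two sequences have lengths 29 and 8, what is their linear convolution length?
Linear/full convolution length: m + n - 1 = 29 + 8 - 1 = 36

36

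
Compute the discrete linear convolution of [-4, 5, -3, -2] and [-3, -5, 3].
y[0] = -4×-3 = 12; y[1] = -4×-5 + 5×-3 = 5; y[2] = -4×3 + 5×-5 + -3×-3 = -28; y[3] = 5×3 + -3×-5 + -2×-3 = 36; y[4] = -3×3 + -2×-5 = 1; y[5] = -2×3 = -6

[12, 5, -28, 36, 1, -6]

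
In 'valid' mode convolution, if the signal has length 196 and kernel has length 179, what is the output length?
'Valid' mode counts only positions where the kernel fully overlaps the signal: m - n + 1 = 196 - 179 + 1 = 18

18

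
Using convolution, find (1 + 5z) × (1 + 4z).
Ascending coefficients: a = [1, 5], b = [1, 4]. c[0] = 1×1 = 1; c[1] = 1×4 + 5×1 = 9; c[2] = 5×4 = 20. Result coefficients: [1, 9, 20] → 1 + 9z + 20z^2

1 + 9z + 20z^2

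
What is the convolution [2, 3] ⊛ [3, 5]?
y[0] = 2×3 = 6; y[1] = 2×5 + 3×3 = 19; y[2] = 3×5 = 15

[6, 19, 15]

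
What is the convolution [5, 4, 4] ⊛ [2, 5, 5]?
y[0] = 5×2 = 10; y[1] = 5×5 + 4×2 = 33; y[2] = 5×5 + 4×5 + 4×2 = 53; y[3] = 4×5 + 4×5 = 40; y[4] = 4×5 = 20

[10, 33, 53, 40, 20]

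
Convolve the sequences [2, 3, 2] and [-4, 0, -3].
y[0] = 2×-4 = -8; y[1] = 2×0 + 3×-4 = -12; y[2] = 2×-3 + 3×0 + 2×-4 = -14; y[3] = 3×-3 + 2×0 = -9; y[4] = 2×-3 = -6

[-8, -12, -14, -9, -6]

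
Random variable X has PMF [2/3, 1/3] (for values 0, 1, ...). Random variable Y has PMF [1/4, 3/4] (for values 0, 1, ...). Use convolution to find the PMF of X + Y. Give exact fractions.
P(X+Y=k) = Σ_i P(X=i)·P(Y=k-i) — a convolution of [2/3, 1/3] and [1/4, 3/4]. P(X+Y=0) = (2/3)×(1/4) = 1/6; P(X+Y=1) = (2/3)×(3/4) + (1/3)×(1/4) = 1/2 + 1/12 = 7/12; P(X+Y=2) = (1/3)×(3/4) = 1/4. PMF: [1/6, 7/12, 1/4] (sums to 1 ✓)

[1/6, 7/12, 1/4]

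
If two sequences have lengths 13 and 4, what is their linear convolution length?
Linear/full convolution length: m + n - 1 = 13 + 4 - 1 = 16

16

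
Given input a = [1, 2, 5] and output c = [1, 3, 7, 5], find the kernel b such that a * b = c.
Output length 4 = len(a) + len(b) - 1 ⇒ len(b) = 2. Solve b forward using b[k] = (c[k] - Σ_{i≥1} a[i]·b[k-i]) / a[0]: b[0] = c[0] / a[0] = 1 / 1 = 1; b[1] = (c[1] - 2×1) / a[0] = (3 - 2×1) / 1 = 1. So b = [1, 1]. Forward-check [1, 2, 5] * [1, 1]: c[0] = 1×1 = 1; c[1] = 1×1 + 2×1 = 3; c[2] = 2×1 + 5×1 = 7; c[3] = 5×1 = 5 → [1, 3, 7, 5] ✓

[1, 1]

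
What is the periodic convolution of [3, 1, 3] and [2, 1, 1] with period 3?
Use y[k] = Σ_j s[j]·t[(k-j) mod 3]. y[0] = 3×2 + 1×1 + 3×1 = 10; y[1] = 3×1 + 1×2 + 3×1 = 8; y[2] = 3×1 + 1×1 + 3×2 = 10. Result: [10, 8, 10]

[10, 8, 10]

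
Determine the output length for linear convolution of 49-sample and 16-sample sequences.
Linear/full convolution length: m + n - 1 = 49 + 16 - 1 = 64

64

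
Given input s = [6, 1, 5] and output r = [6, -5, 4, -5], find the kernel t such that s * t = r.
Output length 4 = len(s) + len(t) - 1 ⇒ len(t) = 2. Solve t forward using t[k] = (r[k] - Σ_{i≥1} s[i]·t[k-i]) / s[0]: t[0] = r[0] / s[0] = 6 / 6 = 1; t[1] = (r[1] - 1×1) / s[0] = (-5 - 1×1) / 6 = -1. So t = [1, -1]. Forward-check [6, 1, 5] * [1, -1]: r[0] = 6×1 = 6; r[1] = 6×-1 + 1×1 = -5; r[2] = 1×-1 + 5×1 = 4; r[3] = 5×-1 = -5 → [6, -5, 4, -5] ✓

[1, -1]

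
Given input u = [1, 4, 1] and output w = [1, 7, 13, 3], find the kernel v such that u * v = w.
Output length 4 = len(u) + len(v) - 1 ⇒ len(v) = 2. Solve v forward using v[k] = (w[k] - Σ_{i≥1} u[i]·v[k-i]) / u[0]: v[0] = w[0] / u[0] = 1 / 1 = 1; v[1] = (w[1] - 4×1) / u[0] = (7 - 4×1) / 1 = 3. So v = [1, 3]. Forward-check [1, 4, 1] * [1, 3]: w[0] = 1×1 = 1; w[1] = 1×3 + 4×1 = 7; w[2] = 4×3 + 1×1 = 13; w[3] = 1×3 = 3 → [1, 7, 13, 3] ✓

[1, 3]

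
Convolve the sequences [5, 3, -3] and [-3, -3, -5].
y[0] = 5×-3 = -15; y[1] = 5×-3 + 3×-3 = -24; y[2] = 5×-5 + 3×-3 + -3×-3 = -25; y[3] = 3×-5 + -3×-3 = -6; y[4] = -3×-5 = 15

[-15, -24, -25, -6, 15]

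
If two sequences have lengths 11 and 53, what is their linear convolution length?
Linear/full convolution length: m + n - 1 = 11 + 53 - 1 = 63

63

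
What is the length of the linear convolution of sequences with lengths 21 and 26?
Linear/full convolution length: m + n - 1 = 21 + 26 - 1 = 46

46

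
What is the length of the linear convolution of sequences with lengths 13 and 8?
Linear/full convolution length: m + n - 1 = 13 + 8 - 1 = 20

20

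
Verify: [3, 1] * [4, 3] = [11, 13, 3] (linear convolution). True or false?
Recompute linear convolution of [3, 1] and [4, 3]: y[0] = 3×4 = 12; y[1] = 3×3 + 1×4 = 13; y[2] = 1×3 = 3 → [12, 13, 3]. Compare to given [11, 13, 3]: they differ at index 0: given 11, correct 12, so answer: No

No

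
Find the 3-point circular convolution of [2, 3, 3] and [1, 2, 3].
Use y[k] = Σ_j f[j]·g[(k-j) mod 3]. y[0] = 2×1 + 3×3 + 3×2 = 17; y[1] = 2×2 + 3×1 + 3×3 = 16; y[2] = 2×3 + 3×2 + 3×1 = 15. Result: [17, 16, 15]

[17, 16, 15]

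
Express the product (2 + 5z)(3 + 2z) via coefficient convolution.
Ascending coefficients: a = [2, 5], b = [3, 2]. c[0] = 2×3 = 6; c[1] = 2×2 + 5×3 = 19; c[2] = 5×2 = 10. Result coefficients: [6, 19, 10] → 6 + 19z + 10z^2

6 + 19z + 10z^2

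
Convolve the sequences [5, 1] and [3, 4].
y[0] = 5×3 = 15; y[1] = 5×4 + 1×3 = 23; y[2] = 1×4 = 4

[15, 23, 4]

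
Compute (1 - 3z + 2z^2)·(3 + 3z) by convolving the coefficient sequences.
Ascending coefficients: a = [1, -3, 2], b = [3, 3]. c[0] = 1×3 = 3; c[1] = 1×3 + -3×3 = -6; c[2] = -3×3 + 2×3 = -3; c[3] = 2×3 = 6. Result coefficients: [3, -6, -3, 6] → 3 - 6z - 3z^2 + 6z^3

3 - 6z - 3z^2 + 6z^3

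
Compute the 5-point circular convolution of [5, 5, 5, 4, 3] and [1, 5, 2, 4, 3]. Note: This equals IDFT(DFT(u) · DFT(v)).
Either evaluate y[k] = Σ_j u[j]·v[(k-j) mod 5] directly, or use IDFT(DFT(u) · DFT(v)). y[0] = 5×1 + 5×3 + 5×4 + 4×2 + 3×5 = 63; y[1] = 5×5 + 5×1 + 5×3 + 4×4 + 3×2 = 67; y[2] = 5×2 + 5×5 + 5×1 + 4×3 + 3×4 = 64; y[3] = 5×4 + 5×2 + 5×5 + 4×1 + 3×3 = 68; y[4] = 5×3 + 5×4 + 5×2 + 4×5 + 3×1 = 68. Result: [63, 67, 64, 68, 68]

[63, 67, 64, 68, 68]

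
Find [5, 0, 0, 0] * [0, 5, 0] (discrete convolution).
y[0] = 5×0 = 0; y[1] = 5×5 + 0×0 = 25; y[2] = 5×0 + 0×5 + 0×0 = 0; y[3] = 0×0 + 0×5 + 0×0 = 0; y[4] = 0×0 + 0×5 = 0; y[5] = 0×0 = 0

[0, 25, 0, 0, 0, 0]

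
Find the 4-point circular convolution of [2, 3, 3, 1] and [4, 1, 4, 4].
Use y[k] = Σ_j s[j]·t[(k-j) mod 4]. y[0] = 2×4 + 3×4 + 3×4 + 1×1 = 33; y[1] = 2×1 + 3×4 + 3×4 + 1×4 = 30; y[2] = 2×4 + 3×1 + 3×4 + 1×4 = 27; y[3] = 2×4 + 3×4 + 3×1 + 1×4 = 27. Result: [33, 30, 27, 27]

[33, 30, 27, 27]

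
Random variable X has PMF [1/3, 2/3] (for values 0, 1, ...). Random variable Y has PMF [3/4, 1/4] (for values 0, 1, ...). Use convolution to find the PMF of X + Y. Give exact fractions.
P(X+Y=k) = Σ_i P(X=i)·P(Y=k-i) — a convolution of [1/3, 2/3] and [3/4, 1/4]. P(X+Y=0) = (1/3)×(3/4) = 1/4; P(X+Y=1) = (1/3)×(1/4) + (2/3)×(3/4) = 1/12 + 1/2 = 7/12; P(X+Y=2) = (2/3)×(1/4) = 1/6. PMF: [1/4, 7/12, 1/6] (sums to 1 ✓)

[1/4, 7/12, 1/6]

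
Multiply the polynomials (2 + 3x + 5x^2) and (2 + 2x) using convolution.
Ascending coefficients: a = [2, 3, 5], b = [2, 2]. c[0] = 2×2 = 4; c[1] = 2×2 + 3×2 = 10; c[2] = 3×2 + 5×2 = 16; c[3] = 5×2 = 10. Result coefficients: [4, 10, 16, 10] → 4 + 10x + 16x^2 + 10x^3

4 + 10x + 16x^2 + 10x^3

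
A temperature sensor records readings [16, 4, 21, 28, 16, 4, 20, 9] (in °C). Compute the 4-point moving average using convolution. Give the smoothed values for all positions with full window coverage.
4-point moving average kernel = [1, 1, 1, 1]. Apply in 'valid' mode (full window coverage): avg[0] = (16 + 4 + 21 + 28) / 4 = 17.25; avg[1] = (4 + 21 + 28 + 16) / 4 = 17.25; avg[2] = (21 + 28 + 16 + 4) / 4 = 17.25; avg[3] = (28 + 16 + 4 + 20) / 4 = 17.0; avg[4] = (16 + 4 + 20 + 9) / 4 = 12.25. Smoothed values: [17.25, 17.25, 17.25, 17.0, 12.25]

[17.25, 17.25, 17.25, 17.0, 12.25]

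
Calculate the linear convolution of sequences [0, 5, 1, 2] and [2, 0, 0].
y[0] = 0×2 = 0; y[1] = 0×0 + 5×2 = 10; y[2] = 0×0 + 5×0 + 1×2 = 2; y[3] = 5×0 + 1×0 + 2×2 = 4; y[4] = 1×0 + 2×0 = 0; y[5] = 2×0 = 0

[0, 10, 2, 4, 0, 0]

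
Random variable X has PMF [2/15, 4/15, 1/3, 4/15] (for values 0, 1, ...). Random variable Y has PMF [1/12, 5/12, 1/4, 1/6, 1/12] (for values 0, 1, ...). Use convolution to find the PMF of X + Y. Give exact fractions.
P(X+Y=k) = Σ_i P(X=i)·P(Y=k-i) — a convolution of [2/15, 4/15, 1/3, 4/15] and [1/12, 5/12, 1/4, 1/6, 1/12]. P(X+Y=0) = (2/15)×(1/12) = 1/90; P(X+Y=1) = (2/15)×(5/12) + (4/15)×(1/12) = 1/18 + 1/45 = 7/90; P(X+Y=2) = (2/15)×(1/4) + (4/15)×(5/12) + (1/3)×(1/12) = 1/30 + 1/9 + 1/36 = 31/180; P(X+Y=3) = (2/15)×(1/6) + (4/15)×(1/4) + (1/3)×(5/12) + (4/15)×(1/12) = 1/45 + 1/15 + 5/36 + 1/45 = 1/4; P(X+Y=4) = (2/15)×(1/12) + (4/15)×(1/6) + (1/3)×(1/4) + (4/15)×(5/12) = 1/90 + 2/45 + 1/12 + 1/9 = 1/4; P(X+Y=5) = (4/15)×(1/12) + (1/3)×(1/6) + (4/15)×(1/4) = 1/45 + 1/18 + 1/15 = 13/90; P(X+Y=6) = (1/3)×(1/12) + (4/15)×(1/6) = 1/36 + 2/45 = 13/180; P(X+Y=7) = (4/15)×(1/12) = 1/45. PMF: [1/90, 7/90, 31/180, 1/4, 1/4, 13/90, 13/180, 1/45] (sums to 1 ✓)

[1/90, 7/90, 31/180, 1/4, 1/4, 13/90, 13/180, 1/45]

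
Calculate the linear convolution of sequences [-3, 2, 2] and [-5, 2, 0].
y[0] = -3×-5 = 15; y[1] = -3×2 + 2×-5 = -16; y[2] = -3×0 + 2×2 + 2×-5 = -6; y[3] = 2×0 + 2×2 = 4; y[4] = 2×0 = 0

[15, -16, -6, 4, 0]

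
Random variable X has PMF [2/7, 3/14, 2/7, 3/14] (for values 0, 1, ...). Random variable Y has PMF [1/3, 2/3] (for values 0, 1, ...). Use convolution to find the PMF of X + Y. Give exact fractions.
P(X+Y=k) = Σ_i P(X=i)·P(Y=k-i) — a convolution of [2/7, 3/14, 2/7, 3/14] and [1/3, 2/3]. P(X+Y=0) = (2/7)×(1/3) = 2/21; P(X+Y=1) = (2/7)×(2/3) + (3/14)×(1/3) = 4/21 + 1/14 = 11/42; P(X+Y=2) = (3/14)×(2/3) + (2/7)×(1/3) = 1/7 + 2/21 = 5/21; P(X+Y=3) = (2/7)×(2/3) + (3/14)×(1/3) = 4/21 + 1/14 = 11/42; P(X+Y=4) = (3/14)×(2/3) = 1/7. PMF: [2/21, 11/42, 5/21, 11/42, 1/7] (sums to 1 ✓)

[2/21, 11/42, 5/21, 11/42, 1/7]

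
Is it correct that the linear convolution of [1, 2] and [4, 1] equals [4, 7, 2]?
Recompute linear convolution of [1, 2] and [4, 1]: y[0] = 1×4 = 4; y[1] = 1×1 + 2×4 = 9; y[2] = 2×1 = 2 → [4, 9, 2]. Compare to given [4, 7, 2]: they differ at index 1: given 7, correct 9, so answer: No

No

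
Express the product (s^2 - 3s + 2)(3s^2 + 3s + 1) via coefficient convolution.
Ascending coefficients: a = [2, -3, 1], b = [1, 3, 3]. c[0] = 2×1 = 2; c[1] = 2×3 + -3×1 = 3; c[2] = 2×3 + -3×3 + 1×1 = -2; c[3] = -3×3 + 1×3 = -6; c[4] = 1×3 = 3. Result coefficients: [2, 3, -2, -6, 3] → 3s^4 - 6s^3 - 2s^2 + 3s + 2

3s^4 - 6s^3 - 2s^2 + 3s + 2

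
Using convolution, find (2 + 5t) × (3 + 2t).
Ascending coefficients: a = [2, 5], b = [3, 2]. c[0] = 2×3 = 6; c[1] = 2×2 + 5×3 = 19; c[2] = 5×2 = 10. Result coefficients: [6, 19, 10] → 6 + 19t + 10t^2

6 + 19t + 10t^2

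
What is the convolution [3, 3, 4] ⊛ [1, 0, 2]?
y[0] = 3×1 = 3; y[1] = 3×0 + 3×1 = 3; y[2] = 3×2 + 3×0 + 4×1 = 10; y[3] = 3×2 + 4×0 = 6; y[4] = 4×2 = 8

[3, 3, 10, 6, 8]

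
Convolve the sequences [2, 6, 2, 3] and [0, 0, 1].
y[0] = 2×0 = 0; y[1] = 2×0 + 6×0 = 0; y[2] = 2×1 + 6×0 + 2×0 = 2; y[3] = 6×1 + 2×0 + 3×0 = 6; y[4] = 2×1 + 3×0 = 2; y[5] = 3×1 = 3

[0, 0, 2, 6, 2, 3]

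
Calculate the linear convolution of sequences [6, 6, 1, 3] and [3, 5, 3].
y[0] = 6×3 = 18; y[1] = 6×5 + 6×3 = 48; y[2] = 6×3 + 6×5 + 1×3 = 51; y[3] = 6×3 + 1×5 + 3×3 = 32; y[4] = 1×3 + 3×5 = 18; y[5] = 3×3 = 9

[18, 48, 51, 32, 18, 9]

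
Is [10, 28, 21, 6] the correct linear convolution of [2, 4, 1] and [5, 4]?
Recompute linear convolution of [2, 4, 1] and [5, 4]: y[0] = 2×5 = 10; y[1] = 2×4 + 4×5 = 28; y[2] = 4×4 + 1×5 = 21; y[3] = 1×4 = 4 → [10, 28, 21, 4]. Compare to given [10, 28, 21, 6]: they differ at index 3: given 6, correct 4, so answer: No

No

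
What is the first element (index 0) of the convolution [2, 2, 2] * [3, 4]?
Use y[k] = Σ_i a[i]·b[k-i] at k=0. y[0] = 2×3 = 6

6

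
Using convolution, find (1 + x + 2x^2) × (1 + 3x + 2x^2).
Ascending coefficients: a = [1, 1, 2], b = [1, 3, 2]. c[0] = 1×1 = 1; c[1] = 1×3 + 1×1 = 4; c[2] = 1×2 + 1×3 + 2×1 = 7; c[3] = 1×2 + 2×3 = 8; c[4] = 2×2 = 4. Result coefficients: [1, 4, 7, 8, 4] → 1 + 4x + 7x^2 + 8x^3 + 4x^4

1 + 4x + 7x^2 + 8x^3 + 4x^4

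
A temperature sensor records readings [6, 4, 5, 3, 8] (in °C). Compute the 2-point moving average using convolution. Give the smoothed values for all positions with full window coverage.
2-point moving average kernel = [1, 1]. Apply in 'valid' mode (full window coverage): avg[0] = (6 + 4) / 2 = 5.0; avg[1] = (4 + 5) / 2 = 4.5; avg[2] = (5 + 3) / 2 = 4.0; avg[3] = (3 + 8) / 2 = 5.5. Smoothed values: [5.0, 4.5, 4.0, 5.5]

[5.0, 4.5, 4.0, 5.5]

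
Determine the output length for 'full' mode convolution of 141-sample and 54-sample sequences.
Linear/full convolution length: m + n - 1 = 141 + 54 - 1 = 194

194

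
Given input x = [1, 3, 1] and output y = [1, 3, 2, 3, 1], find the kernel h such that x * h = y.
Output length 5 = len(x) + len(h) - 1 ⇒ len(h) = 3. Solve h forward using h[k] = (y[k] - Σ_{i≥1} x[i]·h[k-i]) / x[0]: h[0] = y[0] / x[0] = 1 / 1 = 1; h[1] = (y[1] - 3×1) / x[0] = (3 - 3×1) / 1 = 0; h[2] = (y[2] - 3×0 - 1×1) / x[0] = (2 - 3×0 - 1×1) / 1 = 1. So h = [1, 0, 1]. Forward-check [1, 3, 1] * [1, 0, 1]: y[0] = 1×1 = 1; y[1] = 1×0 + 3×1 = 3; y[2] = 1×1 + 3×0 + 1×1 = 2; y[3] = 3×1 + 1×0 = 3; y[4] = 1×1 = 1 → [1, 3, 2, 3, 1] ✓

[1, 0, 1]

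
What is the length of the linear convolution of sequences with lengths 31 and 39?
Linear/full convolution length: m + n - 1 = 31 + 39 - 1 = 69

69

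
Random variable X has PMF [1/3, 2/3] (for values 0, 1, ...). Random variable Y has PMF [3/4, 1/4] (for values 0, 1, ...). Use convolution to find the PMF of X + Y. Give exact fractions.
P(X+Y=k) = Σ_i P(X=i)·P(Y=k-i) — a convolution of [1/3, 2/3] and [3/4, 1/4]. P(X+Y=0) = (1/3)×(3/4) = 1/4; P(X+Y=1) = (1/3)×(1/4) + (2/3)×(3/4) = 1/12 + 1/2 = 7/12; P(X+Y=2) = (2/3)×(1/4) = 1/6. PMF: [1/4, 7/12, 1/6] (sums to 1 ✓)

[1/4, 7/12, 1/6]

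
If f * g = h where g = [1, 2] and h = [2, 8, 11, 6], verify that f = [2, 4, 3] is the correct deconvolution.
Forward-compute [2, 4, 3] * [1, 2]: h[0] = 2×1 = 2; h[1] = 2×2 + 4×1 = 8; h[2] = 4×2 + 3×1 = 11; h[3] = 3×2 = 6 → [2, 8, 11, 6]. Matches given h = [2, 8, 11, 6], so verified.

Verified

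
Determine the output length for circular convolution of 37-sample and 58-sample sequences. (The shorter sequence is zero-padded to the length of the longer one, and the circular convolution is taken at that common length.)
Circular convolution (zero-padding the shorter input) has length max(m, n) = max(37, 58) = 58

58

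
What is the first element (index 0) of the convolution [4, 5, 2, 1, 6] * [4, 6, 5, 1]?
Use y[k] = Σ_i a[i]·b[k-i] at k=0. y[0] = 4×4 = 16

16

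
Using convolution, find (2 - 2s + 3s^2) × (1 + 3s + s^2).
Ascending coefficients: a = [2, -2, 3], b = [1, 3, 1]. c[0] = 2×1 = 2; c[1] = 2×3 + -2×1 = 4; c[2] = 2×1 + -2×3 + 3×1 = -1; c[3] = -2×1 + 3×3 = 7; c[4] = 3×1 = 3. Result coefficients: [2, 4, -1, 7, 3] → 2 + 4s - s^2 + 7s^3 + 3s^4

2 + 4s - s^2 + 7s^3 + 3s^4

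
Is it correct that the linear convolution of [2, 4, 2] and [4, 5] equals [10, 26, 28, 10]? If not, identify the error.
Recompute linear convolution of [2, 4, 2] and [4, 5]: y[0] = 2×4 = 8; y[1] = 2×5 + 4×4 = 26; y[2] = 4×5 + 2×4 = 28; y[3] = 2×5 = 10 → [8, 26, 28, 10]. Compare to given [10, 26, 28, 10]: they differ at index 0: given 10, correct 8, so answer: No

No. Error at index 0: given 10, correct 8.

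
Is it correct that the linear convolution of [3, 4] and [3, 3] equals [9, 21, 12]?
Recompute linear convolution of [3, 4] and [3, 3]: y[0] = 3×3 = 9; y[1] = 3×3 + 4×3 = 21; y[2] = 4×3 = 12 → [9, 21, 12]. Given [9, 21, 12] matches, so answer: Yes

Yes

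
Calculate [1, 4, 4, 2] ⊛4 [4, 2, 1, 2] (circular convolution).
Use y[k] = Σ_j u[j]·v[(k-j) mod 4]. y[0] = 1×4 + 4×2 + 4×1 + 2×2 = 20; y[1] = 1×2 + 4×4 + 4×2 + 2×1 = 28; y[2] = 1×1 + 4×2 + 4×4 + 2×2 = 29; y[3] = 1×2 + 4×1 + 4×2 + 2×4 = 22. Result: [20, 28, 29, 22]

[20, 28, 29, 22]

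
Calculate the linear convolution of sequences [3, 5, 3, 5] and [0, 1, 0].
y[0] = 3×0 = 0; y[1] = 3×1 + 5×0 = 3; y[2] = 3×0 + 5×1 + 3×0 = 5; y[3] = 5×0 + 3×1 + 5×0 = 3; y[4] = 3×0 + 5×1 = 5; y[5] = 5×0 = 0

[0, 3, 5, 3, 5, 0]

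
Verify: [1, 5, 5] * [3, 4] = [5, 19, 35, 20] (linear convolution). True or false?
Recompute linear convolution of [1, 5, 5] and [3, 4]: y[0] = 1×3 = 3; y[1] = 1×4 + 5×3 = 19; y[2] = 5×4 + 5×3 = 35; y[3] = 5×4 = 20 → [3, 19, 35, 20]. Compare to given [5, 19, 35, 20]: they differ at index 0: given 5, correct 3, so answer: No

No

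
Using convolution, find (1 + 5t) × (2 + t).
Ascending coefficients: a = [1, 5], b = [2, 1]. c[0] = 1×2 = 2; c[1] = 1×1 + 5×2 = 11; c[2] = 5×1 = 5. Result coefficients: [2, 11, 5] → 2 + 11t + 5t^2

2 + 11t + 5t^2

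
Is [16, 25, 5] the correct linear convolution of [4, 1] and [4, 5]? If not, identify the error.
Recompute linear convolution of [4, 1] and [4, 5]: y[0] = 4×4 = 16; y[1] = 4×5 + 1×4 = 24; y[2] = 1×5 = 5 → [16, 24, 5]. Compare to given [16, 25, 5]: they differ at index 1: given 25, correct 24, so answer: No

No. Error at index 1: given 25, correct 24.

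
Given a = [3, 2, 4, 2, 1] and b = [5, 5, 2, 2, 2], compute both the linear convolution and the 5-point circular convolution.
Linear: y_lin[0] = 3×5 = 15; y_lin[1] = 3×5 + 2×5 = 25; y_lin[2] = 3×2 + 2×5 + 4×5 = 36; y_lin[3] = 3×2 + 2×2 + 4×5 + 2×5 = 40; y_lin[4] = 3×2 + 2×2 + 4×2 + 2×5 + 1×5 = 33; y_lin[5] = 2×2 + 4×2 + 2×2 + 1×5 = 21; y_lin[6] = 4×2 + 2×2 + 1×2 = 14; y_lin[7] = 2×2 + 1×2 = 6; y_lin[8] = 1×2 = 2 → [15, 25, 36, 40, 33, 21, 14, 6, 2]. Circular (length 5): y[0] = 3×5 + 2×2 + 4×2 + 2×2 + 1×5 = 36; y[1] = 3×5 + 2×5 + 4×2 + 2×2 + 1×2 = 39; y[2] = 3×2 + 2×5 + 4×5 + 2×2 + 1×2 = 42; y[3] = 3×2 + 2×2 + 4×5 + 2×5 + 1×2 = 42; y[4] = 3×2 + 2×2 + 4×2 + 2×5 + 1×5 = 33 → [36, 39, 42, 42, 33]

Linear: [15, 25, 36, 40, 33, 21, 14, 6, 2], Circular: [36, 39, 42, 42, 33]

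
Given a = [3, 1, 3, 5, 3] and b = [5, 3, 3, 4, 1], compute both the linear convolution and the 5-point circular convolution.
Linear: y_lin[0] = 3×5 = 15; y_lin[1] = 3×3 + 1×5 = 14; y_lin[2] = 3×3 + 1×3 + 3×5 = 27; y_lin[3] = 3×4 + 1×3 + 3×3 + 5×5 = 49; y_lin[4] = 3×1 + 1×4 + 3×3 + 5×3 + 3×5 = 46; y_lin[5] = 1×1 + 3×4 + 5×3 + 3×3 = 37; y_lin[6] = 3×1 + 5×4 + 3×3 = 32; y_lin[7] = 5×1 + 3×4 = 17; y_lin[8] = 3×1 = 3 → [15, 14, 27, 49, 46, 37, 32, 17, 3]. Circular (length 5): y[0] = 3×5 + 1×1 + 3×4 + 5×3 + 3×3 = 52; y[1] = 3×3 + 1×5 + 3×1 + 5×4 + 3×3 = 46; y[2] = 3×3 + 1×3 + 3×5 + 5×1 + 3×4 = 44; y[3] = 3×4 + 1×3 + 3×3 + 5×5 + 3×1 = 52; y[4] = 3×1 + 1×4 + 3×3 + 5×3 + 3×5 = 46 → [52, 46, 44, 52, 46]

Linear: [15, 14, 27, 49, 46, 37, 32, 17, 3], Circular: [52, 46, 44, 52, 46]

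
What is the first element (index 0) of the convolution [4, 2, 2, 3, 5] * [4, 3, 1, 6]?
Use y[k] = Σ_i a[i]·b[k-i] at k=0. y[0] = 4×4 = 16

16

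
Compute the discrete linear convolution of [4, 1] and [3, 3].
y[0] = 4×3 = 12; y[1] = 4×3 + 1×3 = 15; y[2] = 1×3 = 3

[12, 15, 3]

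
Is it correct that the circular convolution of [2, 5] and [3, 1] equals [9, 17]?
Recompute circular convolution of [2, 5] and [3, 1]: y[0] = 2×3 + 5×1 = 11; y[1] = 2×1 + 5×3 = 17 → [11, 17]. Compare to given [9, 17]: they differ at index 0: given 9, correct 11, so answer: No

No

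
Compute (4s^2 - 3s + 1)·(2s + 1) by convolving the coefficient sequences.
Ascending coefficients: a = [1, -3, 4], b = [1, 2]. c[0] = 1×1 = 1; c[1] = 1×2 + -3×1 = -1; c[2] = -3×2 + 4×1 = -2; c[3] = 4×2 = 8. Result coefficients: [1, -1, -2, 8] → 8s^3 - 2s^2 - s + 1

8s^3 - 2s^2 - s + 1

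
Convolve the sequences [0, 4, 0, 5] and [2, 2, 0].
y[0] = 0×2 = 0; y[1] = 0×2 + 4×2 = 8; y[2] = 0×0 + 4×2 + 0×2 = 8; y[3] = 4×0 + 0×2 + 5×2 = 10; y[4] = 0×0 + 5×2 = 10; y[5] = 5×0 = 0

[0, 8, 8, 10, 10, 0]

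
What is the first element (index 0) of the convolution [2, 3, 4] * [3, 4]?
Use y[k] = Σ_i a[i]·b[k-i] at k=0. y[0] = 2×3 = 6

6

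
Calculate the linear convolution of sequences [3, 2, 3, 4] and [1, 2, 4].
y[0] = 3×1 = 3; y[1] = 3×2 + 2×1 = 8; y[2] = 3×4 + 2×2 + 3×1 = 19; y[3] = 2×4 + 3×2 + 4×1 = 18; y[4] = 3×4 + 4×2 = 20; y[5] = 4×4 = 16

[3, 8, 19, 18, 20, 16]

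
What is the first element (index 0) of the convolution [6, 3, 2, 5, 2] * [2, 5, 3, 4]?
Use y[k] = Σ_i a[i]·b[k-i] at k=0. y[0] = 6×2 = 12

12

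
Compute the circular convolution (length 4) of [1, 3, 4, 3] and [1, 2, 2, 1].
Use y[k] = Σ_j f[j]·g[(k-j) mod 4]. y[0] = 1×1 + 3×1 + 4×2 + 3×2 = 18; y[1] = 1×2 + 3×1 + 4×1 + 3×2 = 15; y[2] = 1×2 + 3×2 + 4×1 + 3×1 = 15; y[3] = 1×1 + 3×2 + 4×2 + 3×1 = 18. Result: [18, 15, 15, 18]

[18, 15, 15, 18]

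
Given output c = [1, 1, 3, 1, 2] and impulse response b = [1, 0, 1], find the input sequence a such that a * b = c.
Deconvolve c=[1, 1, 3, 1, 2] by b=[1, 0, 1]. Since b[0]=1, solve forward: a[0] = c[0] / 1 = 1; a[1] = (c[1] - 1×0) / 1 = 1; a[2] = (c[2] - 1×0 - 1×1) / 1 = 2. So a = [1, 1, 2]. Check by forward convolution: c[0] = 1×1 = 1; c[1] = 1×0 + 1×1 = 1; c[2] = 1×1 + 1×0 + 2×1 = 3; c[3] = 1×1 + 2×0 = 1; c[4] = 2×1 = 2

[1, 1, 2]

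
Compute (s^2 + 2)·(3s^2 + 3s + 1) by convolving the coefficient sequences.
Ascending coefficients: a = [2, 0, 1], b = [1, 3, 3]. c[0] = 2×1 = 2; c[1] = 2×3 + 0×1 = 6; c[2] = 2×3 + 0×3 + 1×1 = 7; c[3] = 0×3 + 1×3 = 3; c[4] = 1×3 = 3. Result coefficients: [2, 6, 7, 3, 3] → 3s^4 + 3s^3 + 7s^2 + 6s + 2

3s^4 + 3s^3 + 7s^2 + 6s + 2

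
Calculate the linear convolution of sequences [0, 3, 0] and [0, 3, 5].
y[0] = 0×0 = 0; y[1] = 0×3 + 3×0 = 0; y[2] = 0×5 + 3×3 + 0×0 = 9; y[3] = 3×5 + 0×3 = 15; y[4] = 0×5 = 0

[0, 0, 9, 15, 0]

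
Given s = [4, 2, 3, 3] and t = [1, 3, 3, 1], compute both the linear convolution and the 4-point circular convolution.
Linear: y_lin[0] = 4×1 = 4; y_lin[1] = 4×3 + 2×1 = 14; y_lin[2] = 4×3 + 2×3 + 3×1 = 21; y_lin[3] = 4×1 + 2×3 + 3×3 + 3×1 = 22; y_lin[4] = 2×1 + 3×3 + 3×3 = 20; y_lin[5] = 3×1 + 3×3 = 12; y_lin[6] = 3×1 = 3 → [4, 14, 21, 22, 20, 12, 3]. Circular (length 4): y[0] = 4×1 + 2×1 + 3×3 + 3×3 = 24; y[1] = 4×3 + 2×1 + 3×1 + 3×3 = 26; y[2] = 4×3 + 2×3 + 3×1 + 3×1 = 24; y[3] = 4×1 + 2×3 + 3×3 + 3×1 = 22 → [24, 26, 24, 22]

Linear: [4, 14, 21, 22, 20, 12, 3], Circular: [24, 26, 24, 22]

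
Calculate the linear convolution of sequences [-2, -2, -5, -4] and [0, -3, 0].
y[0] = -2×0 = 0; y[1] = -2×-3 + -2×0 = 6; y[2] = -2×0 + -2×-3 + -5×0 = 6; y[3] = -2×0 + -5×-3 + -4×0 = 15; y[4] = -5×0 + -4×-3 = 12; y[5] = -4×0 = 0

[0, 6, 6, 15, 12, 0]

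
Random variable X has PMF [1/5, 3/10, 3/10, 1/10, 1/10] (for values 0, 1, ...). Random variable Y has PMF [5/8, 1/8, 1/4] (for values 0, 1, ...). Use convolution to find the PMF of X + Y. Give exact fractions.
P(X+Y=k) = Σ_i P(X=i)·P(Y=k-i) — a convolution of [1/5, 3/10, 3/10, 1/10, 1/10] and [5/8, 1/8, 1/4]. P(X+Y=0) = (1/5)×(5/8) = 1/8; P(X+Y=1) = (1/5)×(1/8) + (3/10)×(5/8) = 1/40 + 3/16 = 17/80; P(X+Y=2) = (1/5)×(1/4) + (3/10)×(1/8) + (3/10)×(5/8) = 1/20 + 3/80 + 3/16 = 11/40; P(X+Y=3) = (3/10)×(1/4) + (3/10)×(1/8) + (1/10)×(5/8) = 3/40 + 3/80 + 1/16 = 7/40; P(X+Y=4) = (3/10)×(1/4) + (1/10)×(1/8) + (1/10)×(5/8) = 3/40 + 1/80 + 1/16 = 3/20; P(X+Y=5) = (1/10)×(1/4) + (1/10)×(1/8) = 1/40 + 1/80 = 3/80; P(X+Y=6) = (1/10)×(1/4) = 1/40. PMF: [1/8, 17/80, 11/40, 7/40, 3/20, 3/80, 1/40] (sums to 1 ✓)

[1/8, 17/80, 11/40, 7/40, 3/20, 3/80, 1/40]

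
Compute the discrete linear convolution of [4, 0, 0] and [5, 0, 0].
y[0] = 4×5 = 20; y[1] = 4×0 + 0×5 = 0; y[2] = 4×0 + 0×0 + 0×5 = 0; y[3] = 0×0 + 0×0 = 0; y[4] = 0×0 = 0

[20, 0, 0, 0, 0]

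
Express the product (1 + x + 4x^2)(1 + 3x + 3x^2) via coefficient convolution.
Ascending coefficients: a = [1, 1, 4], b = [1, 3, 3]. c[0] = 1×1 = 1; c[1] = 1×3 + 1×1 = 4; c[2] = 1×3 + 1×3 + 4×1 = 10; c[3] = 1×3 + 4×3 = 15; c[4] = 4×3 = 12. Result coefficients: [1, 4, 10, 15, 12] → 1 + 4x + 10x^2 + 15x^3 + 12x^4

1 + 4x + 10x^2 + 15x^3 + 12x^4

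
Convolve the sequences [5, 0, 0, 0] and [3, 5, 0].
y[0] = 5×3 = 15; y[1] = 5×5 + 0×3 = 25; y[2] = 5×0 + 0×5 + 0×3 = 0; y[3] = 0×0 + 0×5 + 0×3 = 0; y[4] = 0×0 + 0×5 = 0; y[5] = 0×0 = 0

[15, 25, 0, 0, 0, 0]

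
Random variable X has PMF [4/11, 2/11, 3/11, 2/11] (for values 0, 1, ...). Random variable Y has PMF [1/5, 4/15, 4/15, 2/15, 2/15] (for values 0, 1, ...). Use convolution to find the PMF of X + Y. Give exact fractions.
P(X+Y=k) = Σ_i P(X=i)·P(Y=k-i) — a convolution of [4/11, 2/11, 3/11, 2/11] and [1/5, 4/15, 4/15, 2/15, 2/15]. P(X+Y=0) = (4/11)×(1/5) = 4/55; P(X+Y=1) = (4/11)×(4/15) + (2/11)×(1/5) = 16/165 + 2/55 = 2/15; P(X+Y=2) = (4/11)×(4/15) + (2/11)×(4/15) + (3/11)×(1/5) = 16/165 + 8/165 + 3/55 = 1/5; P(X+Y=3) = (4/11)×(2/15) + (2/11)×(4/15) + (3/11)×(4/15) + (2/11)×(1/5) = 8/165 + 8/165 + 4/55 + 2/55 = 34/165; P(X+Y=4) = (4/11)×(2/15) + (2/11)×(2/15) + (3/11)×(4/15) + (2/11)×(4/15) = 8/165 + 4/165 + 4/55 + 8/165 = 32/165; P(X+Y=5) = (2/11)×(2/15) + (3/11)×(2/15) + (2/11)×(4/15) = 4/165 + 2/55 + 8/165 = 6/55; P(X+Y=6) = (3/11)×(2/15) + (2/11)×(2/15) = 2/55 + 4/165 = 2/33; P(X+Y=7) = (2/11)×(2/15) = 4/165. PMF: [4/55, 2/15, 1/5, 34/165, 32/165, 6/55, 2/33, 4/165] (sums to 1 ✓)

[4/55, 2/15, 1/5, 34/165, 32/165, 6/55, 2/33, 4/165]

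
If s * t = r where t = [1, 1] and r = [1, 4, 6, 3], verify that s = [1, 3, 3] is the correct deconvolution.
Forward-compute [1, 3, 3] * [1, 1]: r[0] = 1×1 = 1; r[1] = 1×1 + 3×1 = 4; r[2] = 3×1 + 3×1 = 6; r[3] = 3×1 = 3 → [1, 4, 6, 3]. Matches given r = [1, 4, 6, 3], so verified.

Verified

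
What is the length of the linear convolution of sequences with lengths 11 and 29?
Linear/full convolution length: m + n - 1 = 11 + 29 - 1 = 39

39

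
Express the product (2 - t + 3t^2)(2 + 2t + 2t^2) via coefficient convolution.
Ascending coefficients: a = [2, -1, 3], b = [2, 2, 2]. c[0] = 2×2 = 4; c[1] = 2×2 + -1×2 = 2; c[2] = 2×2 + -1×2 + 3×2 = 8; c[3] = -1×2 + 3×2 = 4; c[4] = 3×2 = 6. Result coefficients: [4, 2, 8, 4, 6] → 4 + 2t + 8t^2 + 4t^3 + 6t^4

4 + 2t + 8t^2 + 4t^3 + 6t^4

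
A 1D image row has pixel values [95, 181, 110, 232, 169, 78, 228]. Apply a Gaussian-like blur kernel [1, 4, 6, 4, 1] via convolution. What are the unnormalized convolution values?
Convolve image row [95, 181, 110, 232, 169, 78, 228] with kernel [1, 4, 6, 4, 1]: y[0] = 95×1 = 95; y[1] = 95×4 + 181×1 = 561; y[2] = 95×6 + 181×4 + 110×1 = 1404; y[3] = 95×4 + 181×6 + 110×4 + 232×1 = 2138; y[4] = 95×1 + 181×4 + 110×6 + 232×4 + 169×1 = 2576; y[5] = 181×1 + 110×4 + 232×6 + 169×4 + 78×1 = 2767; y[6] = 110×1 + 232×4 + 169×6 + 78×4 + 228×1 = 2592; y[7] = 232×1 + 169×4 + 78×6 + 228×4 = 2288; y[8] = 169×1 + 78×4 + 228×6 = 1849; y[9] = 78×1 + 228×4 = 990; y[10] = 228×1 = 228 → [95, 561, 1404, 2138, 2576, 2767, 2592, 2288, 1849, 990, 228]. Normalization factor = sum(kernel) = 16.

[95, 561, 1404, 2138, 2576, 2767, 2592, 2288, 1849, 990, 228]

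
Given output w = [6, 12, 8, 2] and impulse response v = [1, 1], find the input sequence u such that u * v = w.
Deconvolve w=[6, 12, 8, 2] by v=[1, 1]. Since v[0]=1, solve forward: u[0] = w[0] / 1 = 6; u[1] = (w[1] - 6×1) / 1 = 6; u[2] = (w[2] - 6×1) / 1 = 2. So u = [6, 6, 2]. Check by forward convolution: w[0] = 6×1 = 6; w[1] = 6×1 + 6×1 = 12; w[2] = 6×1 + 2×1 = 8; w[3] = 2×1 = 2

[6, 6, 2]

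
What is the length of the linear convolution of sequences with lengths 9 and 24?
Linear/full convolution length: m + n - 1 = 9 + 24 - 1 = 32

32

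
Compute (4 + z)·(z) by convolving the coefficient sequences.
Ascending coefficients: a = [4, 1], b = [0, 1]. c[0] = 4×0 = 0; c[1] = 4×1 + 1×0 = 4; c[2] = 1×1 = 1. Result coefficients: [0, 4, 1] → 4z + z^2

4z + z^2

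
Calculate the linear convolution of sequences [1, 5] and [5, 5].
y[0] = 1×5 = 5; y[1] = 1×5 + 5×5 = 30; y[2] = 5×5 = 25

[5, 30, 25]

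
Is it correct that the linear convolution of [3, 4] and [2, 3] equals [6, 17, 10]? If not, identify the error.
Recompute linear convolution of [3, 4] and [2, 3]: y[0] = 3×2 = 6; y[1] = 3×3 + 4×2 = 17; y[2] = 4×3 = 12 → [6, 17, 12]. Compare to given [6, 17, 10]: they differ at index 2: given 10, correct 12, so answer: No

No. Error at index 2: given 10, correct 12.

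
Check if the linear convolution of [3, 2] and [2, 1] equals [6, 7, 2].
Recompute linear convolution of [3, 2] and [2, 1]: y[0] = 3×2 = 6; y[1] = 3×1 + 2×2 = 7; y[2] = 2×1 = 2 → [6, 7, 2]. Given [6, 7, 2] matches, so answer: Yes

Yes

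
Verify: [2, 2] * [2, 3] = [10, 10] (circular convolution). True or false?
Recompute circular convolution of [2, 2] and [2, 3]: y[0] = 2×2 + 2×3 = 10; y[1] = 2×3 + 2×2 = 10 → [10, 10]. Given [10, 10] matches, so answer: Yes

Yes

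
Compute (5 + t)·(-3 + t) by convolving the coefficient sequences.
Ascending coefficients: a = [5, 1], b = [-3, 1]. c[0] = 5×-3 = -15; c[1] = 5×1 + 1×-3 = 2; c[2] = 1×1 = 1. Result coefficients: [-15, 2, 1] → -15 + 2t + t^2

-15 + 2t + t^2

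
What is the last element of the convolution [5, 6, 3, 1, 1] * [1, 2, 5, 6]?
Use y[k] = Σ_i a[i]·b[k-i] at k=7. y[7] = 1×6 = 6

6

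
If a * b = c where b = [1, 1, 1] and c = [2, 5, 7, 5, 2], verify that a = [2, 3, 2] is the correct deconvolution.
Forward-compute [2, 3, 2] * [1, 1, 1]: c[0] = 2×1 = 2; c[1] = 2×1 + 3×1 = 5; c[2] = 2×1 + 3×1 + 2×1 = 7; c[3] = 3×1 + 2×1 = 5; c[4] = 2×1 = 2 → [2, 5, 7, 5, 2]. Matches given c = [2, 5, 7, 5, 2], so verified.

Verified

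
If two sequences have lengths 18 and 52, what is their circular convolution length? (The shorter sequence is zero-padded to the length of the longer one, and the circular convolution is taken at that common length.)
Circular convolution (zero-padding the shorter input) has length max(m, n) = max(18, 52) = 52

52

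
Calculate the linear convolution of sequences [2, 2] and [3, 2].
y[0] = 2×3 = 6; y[1] = 2×2 + 2×3 = 10; y[2] = 2×2 = 4

[6, 10, 4]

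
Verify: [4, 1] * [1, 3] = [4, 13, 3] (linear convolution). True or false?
Recompute linear convolution of [4, 1] and [1, 3]: y[0] = 4×1 = 4; y[1] = 4×3 + 1×1 = 13; y[2] = 1×3 = 3 → [4, 13, 3]. Given [4, 13, 3] matches, so answer: Yes

Yes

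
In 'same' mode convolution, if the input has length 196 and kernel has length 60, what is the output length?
'Same' mode returns an output with the same length as the input: 196

196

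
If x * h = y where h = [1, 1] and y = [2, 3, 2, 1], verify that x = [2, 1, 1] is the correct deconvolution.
Forward-compute [2, 1, 1] * [1, 1]: y[0] = 2×1 = 2; y[1] = 2×1 + 1×1 = 3; y[2] = 1×1 + 1×1 = 2; y[3] = 1×1 = 1 → [2, 3, 2, 1]. Matches given y = [2, 3, 2, 1], so verified.

Verified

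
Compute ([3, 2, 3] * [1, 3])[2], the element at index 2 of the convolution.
Use y[k] = Σ_i a[i]·b[k-i] at k=2. y[2] = 2×3 + 3×1 = 9

9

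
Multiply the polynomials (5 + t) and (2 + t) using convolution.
Ascending coefficients: a = [5, 1], b = [2, 1]. c[0] = 5×2 = 10; c[1] = 5×1 + 1×2 = 7; c[2] = 1×1 = 1. Result coefficients: [10, 7, 1] → 10 + 7t + t^2

10 + 7t + t^2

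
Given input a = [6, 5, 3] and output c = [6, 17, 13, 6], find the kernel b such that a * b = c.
Output length 4 = len(a) + len(b) - 1 ⇒ len(b) = 2. Solve b forward using b[k] = (c[k] - Σ_{i≥1} a[i]·b[k-i]) / a[0]: b[0] = c[0] / a[0] = 6 / 6 = 1; b[1] = (c[1] - 5×1) / a[0] = (17 - 5×1) / 6 = 2. So b = [1, 2]. Forward-check [6, 5, 3] * [1, 2]: c[0] = 6×1 = 6; c[1] = 6×2 + 5×1 = 17; c[2] = 5×2 + 3×1 = 13; c[3] = 3×2 = 6 → [6, 17, 13, 6] ✓

[1, 2]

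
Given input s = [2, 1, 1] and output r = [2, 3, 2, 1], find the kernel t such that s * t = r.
Output length 4 = len(s) + len(t) - 1 ⇒ len(t) = 2. Solve t forward using t[k] = (r[k] - Σ_{i≥1} s[i]·t[k-i]) / s[0]: t[0] = r[0] / s[0] = 2 / 2 = 1; t[1] = (r[1] - 1×1) / s[0] = (3 - 1×1) / 2 = 1. So t = [1, 1]. Forward-check [2, 1, 1] * [1, 1]: r[0] = 2×1 = 2; r[1] = 2×1 + 1×1 = 3; r[2] = 1×1 + 1×1 = 2; r[3] = 1×1 = 1 → [2, 3, 2, 1] ✓

[1, 1]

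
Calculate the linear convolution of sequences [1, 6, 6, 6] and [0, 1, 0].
y[0] = 1×0 = 0; y[1] = 1×1 + 6×0 = 1; y[2] = 1×0 + 6×1 + 6×0 = 6; y[3] = 6×0 + 6×1 + 6×0 = 6; y[4] = 6×0 + 6×1 = 6; y[5] = 6×0 = 0

[0, 1, 6, 6, 6, 0]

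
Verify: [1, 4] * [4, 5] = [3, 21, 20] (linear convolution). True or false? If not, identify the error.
Recompute linear convolution of [1, 4] and [4, 5]: y[0] = 1×4 = 4; y[1] = 1×5 + 4×4 = 21; y[2] = 4×5 = 20 → [4, 21, 20]. Compare to given [3, 21, 20]: they differ at index 0: given 3, correct 4, so answer: No

No. Error at index 0: given 3, correct 4.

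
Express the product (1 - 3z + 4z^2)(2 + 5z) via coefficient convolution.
Ascending coefficients: a = [1, -3, 4], b = [2, 5]. c[0] = 1×2 = 2; c[1] = 1×5 + -3×2 = -1; c[2] = -3×5 + 4×2 = -7; c[3] = 4×5 = 20. Result coefficients: [2, -1, -7, 20] → 2 - z - 7z^2 + 20z^3

2 - z - 7z^2 + 20z^3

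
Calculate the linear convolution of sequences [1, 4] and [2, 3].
y[0] = 1×2 = 2; y[1] = 1×3 + 4×2 = 11; y[2] = 4×3 = 12

[2, 11, 12]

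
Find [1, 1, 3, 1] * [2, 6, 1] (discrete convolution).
y[0] = 1×2 = 2; y[1] = 1×6 + 1×2 = 8; y[2] = 1×1 + 1×6 + 3×2 = 13; y[3] = 1×1 + 3×6 + 1×2 = 21; y[4] = 3×1 + 1×6 = 9; y[5] = 1×1 = 1

[2, 8, 13, 21, 9, 1]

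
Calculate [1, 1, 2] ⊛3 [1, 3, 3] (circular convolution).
Use y[k] = Σ_j s[j]·t[(k-j) mod 3]. y[0] = 1×1 + 1×3 + 2×3 = 10; y[1] = 1×3 + 1×1 + 2×3 = 10; y[2] = 1×3 + 1×3 + 2×1 = 8. Result: [10, 10, 8]

[10, 10, 8]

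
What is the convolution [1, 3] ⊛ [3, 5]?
y[0] = 1×3 = 3; y[1] = 1×5 + 3×3 = 14; y[2] = 3×5 = 15

[3, 14, 15]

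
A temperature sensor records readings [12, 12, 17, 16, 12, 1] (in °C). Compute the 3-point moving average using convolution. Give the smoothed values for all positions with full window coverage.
3-point moving average kernel = [1, 1, 1]. Apply in 'valid' mode (full window coverage): avg[0] = (12 + 12 + 17) / 3 = 13.67; avg[1] = (12 + 17 + 16) / 3 = 15.0; avg[2] = (17 + 16 + 12) / 3 = 15.0; avg[3] = (16 + 12 + 1) / 3 = 9.67. Smoothed values: [13.67, 15.0, 15.0, 9.67]

[13.67, 15.0, 15.0, 9.67]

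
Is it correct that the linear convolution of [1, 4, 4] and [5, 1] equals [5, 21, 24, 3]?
Recompute linear convolution of [1, 4, 4] and [5, 1]: y[0] = 1×5 = 5; y[1] = 1×1 + 4×5 = 21; y[2] = 4×1 + 4×5 = 24; y[3] = 4×1 = 4 → [5, 21, 24, 4]. Compare to given [5, 21, 24, 3]: they differ at index 3: given 3, correct 4, so answer: No

No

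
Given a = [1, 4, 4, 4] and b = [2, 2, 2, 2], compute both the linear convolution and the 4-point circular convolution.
Linear: y_lin[0] = 1×2 = 2; y_lin[1] = 1×2 + 4×2 = 10; y_lin[2] = 1×2 + 4×2 + 4×2 = 18; y_lin[3] = 1×2 + 4×2 + 4×2 + 4×2 = 26; y_lin[4] = 4×2 + 4×2 + 4×2 = 24; y_lin[5] = 4×2 + 4×2 = 16; y_lin[6] = 4×2 = 8 → [2, 10, 18, 26, 24, 16, 8]. Circular (length 4): y[0] = 1×2 + 4×2 + 4×2 + 4×2 = 26; y[1] = 1×2 + 4×2 + 4×2 + 4×2 = 26; y[2] = 1×2 + 4×2 + 4×2 + 4×2 = 26; y[3] = 1×2 + 4×2 + 4×2 + 4×2 = 26 → [26, 26, 26, 26]

Linear: [2, 10, 18, 26, 24, 16, 8], Circular: [26, 26, 26, 26]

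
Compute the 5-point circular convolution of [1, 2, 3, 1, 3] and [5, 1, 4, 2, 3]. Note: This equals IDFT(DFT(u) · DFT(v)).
Either evaluate y[k] = Σ_j u[j]·v[(k-j) mod 5] directly, or use IDFT(DFT(u) · DFT(v)). y[0] = 1×5 + 2×3 + 3×2 + 1×4 + 3×1 = 24; y[1] = 1×1 + 2×5 + 3×3 + 1×2 + 3×4 = 34; y[2] = 1×4 + 2×1 + 3×5 + 1×3 + 3×2 = 30; y[3] = 1×2 + 2×4 + 3×1 + 1×5 + 3×3 = 27; y[4] = 1×3 + 2×2 + 3×4 + 1×1 + 3×5 = 35. Result: [24, 34, 30, 27, 35]

[24, 34, 30, 27, 35]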